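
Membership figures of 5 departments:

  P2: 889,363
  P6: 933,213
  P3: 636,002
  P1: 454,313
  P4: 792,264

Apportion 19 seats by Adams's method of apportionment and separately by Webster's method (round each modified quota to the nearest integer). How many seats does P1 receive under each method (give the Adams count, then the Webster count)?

Adams: P2 4, P6 5, P3 3, P1 3, P4 4.
Webster: P2 5, P6 5, P3 3, P1 2, P4 4.
P1 gets 3 under Adams and 2 under Webster.

3 and 2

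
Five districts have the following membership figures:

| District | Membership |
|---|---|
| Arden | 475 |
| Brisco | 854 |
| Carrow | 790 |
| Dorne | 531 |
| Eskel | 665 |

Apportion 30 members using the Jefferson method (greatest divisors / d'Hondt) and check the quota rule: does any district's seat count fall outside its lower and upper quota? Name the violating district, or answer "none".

none

Standard quotas: Arden 4.299, Brisco 7.729, Carrow 7.149, Dorne 4.805, Eskel 6.018.
Jefferson allocation: Arden 4, Brisco 8, Carrow 7, Dorne 5, Eskel 6.
Every allocation lies between the lower and upper quota.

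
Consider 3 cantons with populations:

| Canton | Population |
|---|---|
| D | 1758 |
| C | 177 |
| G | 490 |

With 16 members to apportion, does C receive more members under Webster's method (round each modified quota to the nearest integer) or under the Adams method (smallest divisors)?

Adams

Webster: D 12, C 1, G 3.
Adams: D 11, C 2, G 3.
C gets 1 under Webster and 2 under Adams.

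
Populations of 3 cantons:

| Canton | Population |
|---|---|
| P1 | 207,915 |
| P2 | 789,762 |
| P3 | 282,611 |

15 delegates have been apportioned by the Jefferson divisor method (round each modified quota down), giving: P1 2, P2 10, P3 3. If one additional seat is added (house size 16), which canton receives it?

Priority for the next seat is population ÷ (current seats + 1).
Priorities: P1 69305.000, P2 71796.545, P3 70652.750.
Highest priority: P2.

P2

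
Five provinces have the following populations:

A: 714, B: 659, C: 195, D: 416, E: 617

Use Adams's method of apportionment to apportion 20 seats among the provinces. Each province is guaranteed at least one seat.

A 5; B 5; C 2; D 3; E 5

Standard divisor 2601/20 ≈ 130.05; standard quotas: A 5.490, B 5.067, C 1.499, D 3.199, E 4.744.
Rounding up gives 6, 6, 2, 4, 5 = 23 seats, so the divisor must be adjusted.
With modified divisor 150: modified quotas A 4.760, B 4.393, C 1.300, D 2.773, E 4.113.
Rounding up: A 5, B 5, C 2, D 3, E 5 (total 20).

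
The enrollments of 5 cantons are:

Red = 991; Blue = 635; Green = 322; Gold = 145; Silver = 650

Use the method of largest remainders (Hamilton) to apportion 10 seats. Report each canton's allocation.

Red=4, Blue=2, Green=1, Gold=1, Silver=2

The standard divisor is 2743/10 ≈ 274.3.
Standard quotas: Red 3.613, Blue 2.315, Green 1.174, Gold 0.529, Silver 2.370.
Lower quotas: Red 3, Blue 2, Green 1, Gold 0, Silver 2 (sum 8, leaving 2 seats).
Remainders in descending order: Red 0.613, Gold 0.529, Silver 0.370, Blue 0.315, Green 0.174.
Largest remainders: Red, Gold receive the extra seats.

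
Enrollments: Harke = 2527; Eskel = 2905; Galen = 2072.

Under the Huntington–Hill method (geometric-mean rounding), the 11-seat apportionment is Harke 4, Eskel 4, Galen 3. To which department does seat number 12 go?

Eskel

Priority for the next seat is population ÷ (√(s·(s+1))).
Priorities: Harke 565.054, Eskel 649.578, Galen 598.135.
Highest priority: Eskel.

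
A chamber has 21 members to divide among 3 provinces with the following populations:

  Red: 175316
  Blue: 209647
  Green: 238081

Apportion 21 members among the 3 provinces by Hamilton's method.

Red: 6; Blue: 7; Green: 8

The standard divisor is 623044/21 ≈ 29668.762.
Standard quotas: Red 5.9091, Blue 7.0663, Green 8.0246.
Lower quotas: Red 5, Blue 7, Green 8 (sum 20, leaving 1 seat).
Remainders in descending order: Red 0.9091, Blue 0.0663, Green 0.0246.
Largest remainder: Red receives the extra seat.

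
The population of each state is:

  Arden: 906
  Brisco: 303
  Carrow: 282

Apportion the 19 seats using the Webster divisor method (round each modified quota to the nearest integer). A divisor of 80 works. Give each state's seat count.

Arden 11, Brisco 4, Carrow 4

With modified divisor 80: modified quotas Arden 11.325, Brisco 3.788, Carrow 3.525.
Rounding to the nearest integer: Arden 11, Brisco 4, Carrow 4 (total 19).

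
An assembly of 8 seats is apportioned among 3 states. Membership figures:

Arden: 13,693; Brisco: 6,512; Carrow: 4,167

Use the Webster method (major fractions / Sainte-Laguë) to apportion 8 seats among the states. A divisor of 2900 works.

With modified divisor 2900: modified quotas Arden 4.722, Brisco 2.246, Carrow 1.437.
Rounding to the nearest integer: Arden 5, Brisco 2, Carrow 1 (total 8).

Arden 5, Brisco 2, Carrow 1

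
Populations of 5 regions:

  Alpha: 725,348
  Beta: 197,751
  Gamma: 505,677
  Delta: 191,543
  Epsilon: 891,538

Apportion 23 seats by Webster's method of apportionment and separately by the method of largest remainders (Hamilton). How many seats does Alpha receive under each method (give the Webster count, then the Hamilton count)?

Webster: Alpha 6, Beta 2, Gamma 5, Delta 2, Epsilon 8.
Hamilton: Alpha 7, Beta 2, Gamma 4, Delta 2, Epsilon 8.
Alpha gets 6 under Webster and 7 under Hamilton.

6 and 7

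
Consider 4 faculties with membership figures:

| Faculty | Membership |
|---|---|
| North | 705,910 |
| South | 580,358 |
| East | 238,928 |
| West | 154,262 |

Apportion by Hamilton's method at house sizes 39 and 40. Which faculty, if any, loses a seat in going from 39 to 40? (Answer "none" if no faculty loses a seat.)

At 39 seats: North 16, South 13, East 6, West 4.
At 40 seats: North 17, South 14, East 6, West 3.
West drops from 4 to 3.

West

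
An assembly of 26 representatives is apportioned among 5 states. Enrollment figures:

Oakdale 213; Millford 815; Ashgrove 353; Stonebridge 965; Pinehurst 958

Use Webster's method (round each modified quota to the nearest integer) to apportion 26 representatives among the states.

Oakdale 2; Millford 6; Ashgrove 3; Stonebridge 8; Pinehurst 7

Standard divisor 3304/26 ≈ 127.077; standard quotas: Oakdale 1.676, Millford 6.413, Ashgrove 2.778, Stonebridge 7.594, Pinehurst 7.539.
Rounding to the nearest integer gives 2, 6, 3, 8, 8 = 27 seats, so the divisor must be adjusted.
With modified divisor 128.2: modified quotas Oakdale 1.661, Millford 6.357, Ashgrove 2.754, Stonebridge 7.527, Pinehurst 7.473.
Rounding to the nearest integer: Oakdale 2, Millford 6, Ashgrove 3, Stonebridge 8, Pinehurst 7 (total 26).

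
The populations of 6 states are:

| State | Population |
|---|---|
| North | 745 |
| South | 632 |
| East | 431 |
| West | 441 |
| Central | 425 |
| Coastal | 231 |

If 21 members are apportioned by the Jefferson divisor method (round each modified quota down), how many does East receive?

Standard divisor 2905/21 ≈ 138.333; standard quotas: North 5.386, South 4.569, East 3.116, West 3.188, Central 3.072, Coastal 1.670.
Rounding down gives 5, 4, 3, 3, 3, 1 = 19 seats, so the divisor must be adjusted.
With modified divisor 120: modified quotas North 6.208, South 5.267, East 3.592, West 3.675, Central 3.542, Coastal 1.925.
Rounding down: North 6, South 5, East 3, West 3, Central 3, Coastal 1 (total 21).
East receives 3.

3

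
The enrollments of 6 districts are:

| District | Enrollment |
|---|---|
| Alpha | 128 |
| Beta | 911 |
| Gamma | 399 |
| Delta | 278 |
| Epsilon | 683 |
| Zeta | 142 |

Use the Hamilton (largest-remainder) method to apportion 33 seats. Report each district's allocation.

Alpha=2, Beta=12, Gamma=5, Delta=3, Epsilon=9, Zeta=2

Standard divisor: 2541 ÷ 33 = 77.
Standard quotas: Alpha 1.662, Beta 11.831, Gamma 5.182, Delta 3.610, Epsilon 8.870, Zeta 1.844.
Lower quotas: Alpha 1, Beta 11, Gamma 5, Delta 3, Epsilon 8, Zeta 1 (sum 29, leaving 4 seats).
Remainders in descending order: Epsilon 0.870, Zeta 0.844, Beta 0.831, Alpha 0.662, Delta 0.610, Gamma 0.182.
Largest remainders: Epsilon, Zeta, Beta, Alpha receive the extra seats.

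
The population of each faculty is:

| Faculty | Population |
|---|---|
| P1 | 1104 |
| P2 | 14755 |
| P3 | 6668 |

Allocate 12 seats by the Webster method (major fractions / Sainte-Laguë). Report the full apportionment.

P1=1, P2=8, P3=3

Standard divisor 22527/12 ≈ 1877.25; standard quotas: P1 0.588, P2 7.860, P3 3.552.
Rounding to the nearest integer gives 1, 8, 4 = 13 seats, so the divisor must be adjusted.
With modified divisor 1940: modified quotas P1 0.569, P2 7.606, P3 3.437.
Rounding to the nearest integer: P1 1, P2 8, P3 3 (total 12).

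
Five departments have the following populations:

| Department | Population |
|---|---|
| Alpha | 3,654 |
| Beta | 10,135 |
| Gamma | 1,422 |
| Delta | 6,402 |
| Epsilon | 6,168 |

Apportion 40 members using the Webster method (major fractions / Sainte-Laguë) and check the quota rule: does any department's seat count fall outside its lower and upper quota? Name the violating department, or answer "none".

Standard quotas: Alpha 5.261, Beta 14.593, Gamma 2.047, Delta 9.218, Epsilon 8.881.
Webster allocation: Alpha 5, Beta 15, Gamma 2, Delta 9, Epsilon 9.
Every allocation lies between the lower and upper quota.

none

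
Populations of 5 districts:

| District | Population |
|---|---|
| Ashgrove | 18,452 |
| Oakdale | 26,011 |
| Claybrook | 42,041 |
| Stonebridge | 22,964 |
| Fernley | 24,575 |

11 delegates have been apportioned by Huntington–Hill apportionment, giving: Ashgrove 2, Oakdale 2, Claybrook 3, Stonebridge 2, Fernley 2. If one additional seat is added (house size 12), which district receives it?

Priority for the next seat is population ÷ (√(s·(s+1))).
Priorities: Ashgrove 7532.997, Oakdale 10618.946, Claybrook 12136.191, Stonebridge 9375.014, Fernley 10032.702.
Highest priority: Claybrook.

Claybrook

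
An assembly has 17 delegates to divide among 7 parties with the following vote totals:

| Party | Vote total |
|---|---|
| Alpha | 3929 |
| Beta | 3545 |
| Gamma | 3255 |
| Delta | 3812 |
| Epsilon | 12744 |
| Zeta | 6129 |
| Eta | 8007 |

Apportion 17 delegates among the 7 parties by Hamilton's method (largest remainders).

The standard divisor is 41421/17 ≈ 2436.529.
Standard quotas: Alpha 1.6125, Beta 1.4549, Gamma 1.3359, Delta 1.5645, Epsilon 5.2304, Zeta 2.5155, Eta 3.2862.
Lower quotas: Alpha 1, Beta 1, Gamma 1, Delta 1, Epsilon 5, Zeta 2, Eta 3 (sum 14, leaving 3 seats).
Remainders in descending order: Alpha 0.6125, Delta 0.5645, Zeta 0.5155, Beta 0.4549, Gamma 0.3359, Eta 0.2862, Epsilon 0.2304.
The surplus seats go to Alpha, Delta, Zeta.

Alpha 2; Beta 1; Gamma 1; Delta 2; Epsilon 5; Zeta 3; Eta 3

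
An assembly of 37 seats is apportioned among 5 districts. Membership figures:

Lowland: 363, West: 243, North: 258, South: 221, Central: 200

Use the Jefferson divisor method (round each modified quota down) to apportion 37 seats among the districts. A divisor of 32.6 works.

With modified divisor 32.6: modified quotas Lowland 11.135, West 7.454, North 7.914, South 6.779, Central 6.135.
Rounding down: Lowland 11, West 7, North 7, South 6, Central 6 (total 37).

Lowland: 11; West: 7; North: 7; South: 6; Central: 6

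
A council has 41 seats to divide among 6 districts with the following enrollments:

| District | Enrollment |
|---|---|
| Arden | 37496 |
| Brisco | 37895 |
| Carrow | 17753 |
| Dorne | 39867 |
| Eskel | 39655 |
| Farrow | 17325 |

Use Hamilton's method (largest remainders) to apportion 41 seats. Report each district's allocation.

Arden: 8; Brisco: 8; Carrow: 4; Dorne: 9; Eskel: 8; Farrow: 4

The standard divisor is 189991/41 ≈ 4633.927.
Standard quotas: Arden 8.0916, Brisco 8.1777, Carrow 3.8311, Dorne 8.6033, Eskel 8.5575, Farrow 3.7387.
Lower quotas: Arden 8, Brisco 8, Carrow 3, Dorne 8, Eskel 8, Farrow 3 (sum 38, leaving 3 seats).
Remainders in descending order: Carrow 0.8311, Farrow 0.7387, Dorne 0.6033, Eskel 0.5575, Brisco 0.1777, Arden 0.0916.
Largest remainders: Carrow, Farrow, Dorne receive the extra seats.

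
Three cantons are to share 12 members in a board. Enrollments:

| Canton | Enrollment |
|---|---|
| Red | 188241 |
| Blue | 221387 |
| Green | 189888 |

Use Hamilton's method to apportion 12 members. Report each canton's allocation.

The standard divisor is 599516/12 ≈ 49959.667.
Standard quotas: Red 3.7679, Blue 4.4313, Green 3.8008.
Lower quotas: Red 3, Blue 4, Green 3 (sum 10, leaving 2 seats).
Remainders in descending order: Green 0.8008, Red 0.7679, Blue 0.4313.
Largest remainders: Green, Red receive the extra seats.

Red: 4, Blue: 4, Green: 4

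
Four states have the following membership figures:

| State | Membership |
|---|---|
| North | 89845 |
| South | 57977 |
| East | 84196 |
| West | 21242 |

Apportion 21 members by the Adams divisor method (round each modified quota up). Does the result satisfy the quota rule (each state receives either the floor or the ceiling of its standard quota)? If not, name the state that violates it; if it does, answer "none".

none

Standard quotas: North 7.450, South 4.807, East 6.981, West 1.761.
Adams allocation: North 7, South 5, East 7, West 2.
Every allocation lies between the lower and upper quota.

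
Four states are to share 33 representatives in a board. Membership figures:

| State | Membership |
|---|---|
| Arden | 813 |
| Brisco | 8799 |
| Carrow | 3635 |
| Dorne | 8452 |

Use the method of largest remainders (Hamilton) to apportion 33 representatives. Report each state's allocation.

Arden 1, Brisco 13, Carrow 6, Dorne 13

Standard divisor: 21699 ÷ 33 ≈ 657.545.
Standard quotas: Arden 1.2364, Brisco 13.3816, Carrow 5.5281, Dorne 12.8539.
Lower quotas: Arden 1, Brisco 13, Carrow 5, Dorne 12 (sum 31, leaving 2 seats).
Remainders in descending order: Dorne 0.8539, Carrow 0.5281, Brisco 0.3816, Arden 0.2364.
Largest remainders: Dorne, Carrow receive the extra seats.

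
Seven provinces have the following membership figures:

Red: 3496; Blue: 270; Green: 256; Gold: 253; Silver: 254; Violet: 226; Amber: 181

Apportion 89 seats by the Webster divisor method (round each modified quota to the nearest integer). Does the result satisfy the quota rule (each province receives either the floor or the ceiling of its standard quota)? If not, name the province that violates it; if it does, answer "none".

Standard quotas: Red 63.036, Blue 4.868, Green 4.616, Gold 4.562, Silver 4.580, Violet 4.075, Amber 3.264.
Webster allocation: Red 62, Blue 5, Green 5, Gold 5, Silver 5, Violet 4, Amber 3.
Red has quota 63.036 (lower 63, upper 64) but receives 62 — outside the quota interval.

Red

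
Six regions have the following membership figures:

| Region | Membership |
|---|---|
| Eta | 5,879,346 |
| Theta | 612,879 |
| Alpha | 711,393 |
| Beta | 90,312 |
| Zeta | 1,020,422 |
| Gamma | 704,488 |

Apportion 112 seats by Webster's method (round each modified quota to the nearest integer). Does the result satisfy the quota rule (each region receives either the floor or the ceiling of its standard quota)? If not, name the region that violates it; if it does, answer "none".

Eta

Standard quotas: Eta 73.012, Theta 7.611, Alpha 8.834, Beta 1.122, Zeta 12.672, Gamma 8.749.
Webster allocation: Eta 72, Theta 8, Alpha 9, Beta 1, Zeta 13, Gamma 9.
Eta has quota 73.012 (lower 73, upper 74) but receives 72 — outside the quota interval.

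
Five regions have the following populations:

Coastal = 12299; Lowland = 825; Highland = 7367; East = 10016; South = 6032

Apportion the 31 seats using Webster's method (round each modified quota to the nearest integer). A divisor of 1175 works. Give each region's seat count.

Coastal 10, Lowland 1, Highland 6, East 9, South 5

With modified divisor 1175: modified quotas Coastal 10.467, Lowland 0.702, Highland 6.270, East 8.524, South 5.134.
Rounding to the nearest integer: Coastal 10, Lowland 1, Highland 6, East 9, South 5 (total 31).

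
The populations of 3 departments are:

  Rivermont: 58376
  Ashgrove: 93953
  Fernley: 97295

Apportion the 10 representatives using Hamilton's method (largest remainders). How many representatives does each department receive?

Total 249624; standard divisor 249624/10 ≈ 24962.4.
Standard quotas: Rivermont 2.3386, Ashgrove 3.7638, Fernley 3.8977.
Lower quotas: Rivermont 2, Ashgrove 3, Fernley 3 (sum 8, leaving 2 seats).
Remainders in descending order: Fernley 0.8977, Ashgrove 0.7638, Rivermont 0.3386.
Largest remainders: Fernley, Ashgrove receive the extra seats.

Rivermont=2, Ashgrove=4, Fernley=4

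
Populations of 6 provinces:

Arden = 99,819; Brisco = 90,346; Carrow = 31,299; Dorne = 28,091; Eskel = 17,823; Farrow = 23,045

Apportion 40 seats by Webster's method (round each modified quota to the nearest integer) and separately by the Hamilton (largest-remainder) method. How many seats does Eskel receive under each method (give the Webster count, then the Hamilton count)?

Webster: Arden 14, Brisco 13, Carrow 4, Dorne 4, Eskel 2, Farrow 3.
Hamilton: Arden 14, Brisco 12, Carrow 4, Dorne 4, Eskel 3, Farrow 3.
Eskel gets 2 under Webster and 3 under Hamilton.

2 and 3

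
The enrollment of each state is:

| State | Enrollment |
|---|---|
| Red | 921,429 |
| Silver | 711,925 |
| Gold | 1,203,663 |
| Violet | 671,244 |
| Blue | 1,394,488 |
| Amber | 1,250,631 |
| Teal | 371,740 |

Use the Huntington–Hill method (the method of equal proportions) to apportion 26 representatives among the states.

With divisor 264427: modified quotas Red 3.485, Silver 2.692, Gold 4.552, Violet 2.538, Blue 5.274, Amber 4.730, Teal 1.406.
Geometric-mean thresholds: Red √(3·4)=3.464, Silver √(2·3)=2.449, Gold √(4·5)=4.472, Violet √(2·3)=2.449, Blue √(5·6)=5.477, Amber √(4·5)=4.472, Teal √(1·2)=1.414.
Each quota rounded against its threshold gives Red 4, Silver 3, Gold 5, Violet 3, Blue 5, Amber 5, Teal 1 (total 26).

Red 4, Silver 3, Gold 5, Violet 3, Blue 5, Amber 5, Teal 1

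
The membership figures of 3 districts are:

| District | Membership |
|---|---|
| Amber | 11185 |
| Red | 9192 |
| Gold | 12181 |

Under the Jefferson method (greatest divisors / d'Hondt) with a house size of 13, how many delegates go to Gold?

5

Standard divisor 32558/13 ≈ 2504.462; standard quotas: Amber 4.466, Red 3.670, Gold 4.864.
Rounding down gives 4, 3, 4 = 11 seats, so the divisor must be adjusted.
With modified divisor 2270: modified quotas Amber 4.927, Red 4.049, Gold 5.366.
Rounding down: Amber 4, Red 4, Gold 5 (total 13).
Gold receives 5.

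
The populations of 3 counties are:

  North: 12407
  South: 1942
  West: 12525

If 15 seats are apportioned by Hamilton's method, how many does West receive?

7

The standard divisor is 26874/15 ≈ 1791.6.
Standard quotas: North 6.9251, South 1.0839, West 6.9910.
Lower quotas: North 6, South 1, West 6 (sum 13, leaving 2 seats).
Remainders in descending order: West 0.9910, North 0.9251, South 0.0839.
Largest remainders: West, North receive the extra seats.
West receives 7.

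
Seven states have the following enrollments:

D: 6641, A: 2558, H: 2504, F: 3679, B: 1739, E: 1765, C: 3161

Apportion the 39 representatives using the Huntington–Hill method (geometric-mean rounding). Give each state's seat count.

With divisor 570: modified quotas D 11.651, A 4.488, H 4.393, F 6.454, B 3.051, E 3.096, C 5.546.
Geometric-mean thresholds: D √(11·12)=11.489, A √(4·5)=4.472, H √(4·5)=4.472, F √(6·7)=6.481, B √(3·4)=3.464, E √(3·4)=3.464, C √(5·6)=5.477.
Each quota rounded against its threshold gives D 12, A 5, H 4, F 6, B 3, E 3, C 6 (total 39).

D 12, A 5, H 4, F 6, B 3, E 3, C 6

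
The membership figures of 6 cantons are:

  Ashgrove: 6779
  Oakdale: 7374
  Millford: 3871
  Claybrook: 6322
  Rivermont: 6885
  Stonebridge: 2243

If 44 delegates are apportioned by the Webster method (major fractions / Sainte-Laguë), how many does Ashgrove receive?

9

Standard divisor 33474/44 ≈ 760.773; standard quotas: Ashgrove 8.911, Oakdale 9.693, Millford 5.088, Claybrook 8.310, Rivermont 9.050, Stonebridge 2.948.
Rounding to the nearest integer gives Ashgrove 9, Oakdale 10, Millford 5, Claybrook 8, Rivermont 9, Stonebridge 3 — total 44, matching the house size, so no adjustment is needed.
Ashgrove receives 9.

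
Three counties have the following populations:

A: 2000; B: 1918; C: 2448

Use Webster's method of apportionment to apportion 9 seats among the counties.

Standard divisor 6366/9 ≈ 707.333; standard quotas: A 2.828, B 2.712, C 3.461.
Rounding to the nearest integer gives A 3, B 3, C 3 — total 9, matching the house size, so no adjustment is needed.

A 3; B 3; C 3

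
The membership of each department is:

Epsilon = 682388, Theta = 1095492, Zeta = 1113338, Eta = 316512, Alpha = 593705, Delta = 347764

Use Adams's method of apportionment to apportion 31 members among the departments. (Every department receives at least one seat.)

Standard divisor 4149199/31 ≈ 133845.129; standard quotas: Epsilon 5.098, Theta 8.185, Zeta 8.318, Eta 2.365, Alpha 4.436, Delta 2.598.
Rounding up gives 6, 9, 9, 3, 5, 3 = 35 seats, so the divisor must be adjusted.
With modified divisor 152500: modified quotas Epsilon 4.475, Theta 7.184, Zeta 7.301, Eta 2.075, Alpha 3.893, Delta 2.280.
Rounding up: Epsilon 5, Theta 8, Zeta 8, Eta 3, Alpha 4, Delta 3 (total 31).

Epsilon 5, Theta 8, Zeta 8, Eta 3, Alpha 4, Delta 3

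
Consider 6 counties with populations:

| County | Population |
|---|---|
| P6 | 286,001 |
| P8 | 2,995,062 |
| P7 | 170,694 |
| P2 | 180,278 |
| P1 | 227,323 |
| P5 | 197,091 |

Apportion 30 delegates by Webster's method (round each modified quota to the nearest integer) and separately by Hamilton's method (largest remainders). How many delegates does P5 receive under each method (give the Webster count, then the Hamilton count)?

1 and 2

Webster: P6 2, P8 23, P7 1, P2 1, P1 2, P5 1.
Hamilton: P6 2, P8 22, P7 1, P2 1, P1 2, P5 2.
P5 gets 1 under Webster and 2 under Hamilton.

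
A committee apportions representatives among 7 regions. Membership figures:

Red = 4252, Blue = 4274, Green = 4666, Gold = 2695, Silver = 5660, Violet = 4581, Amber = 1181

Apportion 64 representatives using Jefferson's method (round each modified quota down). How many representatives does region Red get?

Standard divisor 27309/64 ≈ 426.703; standard quotas: Red 9.965, Blue 10.016, Green 10.935, Gold 6.316, Silver 13.264, Violet 10.736, Amber 2.768.
Rounding down gives 9, 10, 10, 6, 13, 10, 2 = 60 seats, so the divisor must be adjusted.
With modified divisor 400: modified quotas Red 10.630, Blue 10.685, Green 11.665, Gold 6.737, Silver 14.150, Violet 11.453, Amber 2.953.
Rounding down: Red 10, Blue 10, Green 11, Gold 6, Silver 14, Violet 11, Amber 2 (total 64).
Red receives 10.

10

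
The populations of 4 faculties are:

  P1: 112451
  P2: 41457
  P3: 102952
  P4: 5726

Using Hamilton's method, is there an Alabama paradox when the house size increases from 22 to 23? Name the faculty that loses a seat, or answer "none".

At 22 seats: P1 9, P2 3, P3 9, P4 1.
At 23 seats: P1 10, P2 4, P3 9, P4 0.
P4 drops from 1 to 0.

P4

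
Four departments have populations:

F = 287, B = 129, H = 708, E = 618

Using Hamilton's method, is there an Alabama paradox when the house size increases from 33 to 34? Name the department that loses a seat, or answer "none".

B

At 33 seats: F 5, B 3, H 13, E 12.
At 34 seats: F 6, B 2, H 14, E 12.
B drops from 3 to 2.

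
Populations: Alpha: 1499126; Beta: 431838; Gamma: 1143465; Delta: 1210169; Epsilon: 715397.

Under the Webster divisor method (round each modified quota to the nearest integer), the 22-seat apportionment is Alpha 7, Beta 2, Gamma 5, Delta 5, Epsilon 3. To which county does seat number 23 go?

Delta

Priority for the next seat is population ÷ (current seats + 0.5).
Priorities: Alpha 199883.467, Beta 172735.200, Gamma 207902.727, Delta 220030.727, Epsilon 204399.143.
Highest priority: Delta.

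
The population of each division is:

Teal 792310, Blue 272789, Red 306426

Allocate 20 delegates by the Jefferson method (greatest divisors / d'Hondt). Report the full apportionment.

Standard divisor 1371525/20 ≈ 68576.25; standard quotas: Teal 11.554, Blue 3.978, Red 4.468.
Rounding down gives 11, 3, 4 = 18 seats, so the divisor must be adjusted.
With modified divisor 63700: modified quotas Teal 12.438, Blue 4.282, Red 4.810.
Rounding down: Teal 12, Blue 4, Red 4 (total 20).

Teal=12, Blue=4, Red=4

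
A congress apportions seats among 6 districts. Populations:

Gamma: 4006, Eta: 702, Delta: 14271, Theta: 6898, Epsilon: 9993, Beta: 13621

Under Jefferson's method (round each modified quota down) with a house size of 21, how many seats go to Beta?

Standard divisor 49491/21 ≈ 2356.714; standard quotas: Gamma 1.700, Eta 0.298, Delta 6.055, Theta 2.927, Epsilon 4.240, Beta 5.780.
Rounding down gives 1, 0, 6, 2, 4, 5 = 18 seats, so the divisor must be adjusted.
With modified divisor 2028: modified quotas Gamma 1.975, Eta 0.346, Delta 7.037, Theta 3.401, Epsilon 4.928, Beta 6.716.
Rounding down: Gamma 1, Eta 0, Delta 7, Theta 3, Epsilon 4, Beta 6 (total 21).
Beta receives 6.

6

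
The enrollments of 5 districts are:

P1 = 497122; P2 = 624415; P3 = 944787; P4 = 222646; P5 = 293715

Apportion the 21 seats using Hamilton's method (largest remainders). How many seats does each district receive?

The standard divisor is 2582685/21 = 122985.
Standard quotas: P1 4.0421, P2 5.0772, P3 7.6821, P4 1.8104, P5 2.3882.
Lower quotas: P1 4, P2 5, P3 7, P4 1, P5 2 (sum 19, leaving 2 seats).
Remainders in descending order: P4 0.8104, P3 0.6821, P5 0.3882, P2 0.0772, P1 0.0421.
The surplus seats go to P4, P3.

P1=4; P2=5; P3=8; P4=2; P5=2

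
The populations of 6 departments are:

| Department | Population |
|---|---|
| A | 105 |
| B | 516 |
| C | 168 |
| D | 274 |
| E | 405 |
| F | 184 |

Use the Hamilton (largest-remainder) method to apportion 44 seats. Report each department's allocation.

Standard divisor: 1652 ÷ 44 ≈ 37.545.
Standard quotas: A 2.797, B 13.743, C 4.475, D 7.298, E 10.787, F 4.901.
Lower quotas: A 2, B 13, C 4, D 7, E 10, F 4 (sum 40, leaving 4 seats).
Remainders in descending order: F 0.901, A 0.797, E 0.787, B 0.743, C 0.475, D 0.298.
The surplus seats go to F, A, E, B.

A: 3, B: 14, C: 4, D: 7, E: 11, F: 5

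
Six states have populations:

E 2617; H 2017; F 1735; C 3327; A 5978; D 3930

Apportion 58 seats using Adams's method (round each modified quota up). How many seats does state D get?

Standard divisor 19604/58 ≈ 338; standard quotas: E 7.743, H 5.967, F 5.133, C 9.843, A 17.686, D 11.627.
Rounding up gives 8, 6, 6, 10, 18, 12 = 60 seats, so the divisor must be adjusted.
With modified divisor 354: modified quotas E 7.393, H 5.698, F 4.901, C 9.398, A 16.887, D 11.102.
Rounding up: E 8, H 6, F 5, C 10, A 17, D 12 (total 58).
D receives 12.

12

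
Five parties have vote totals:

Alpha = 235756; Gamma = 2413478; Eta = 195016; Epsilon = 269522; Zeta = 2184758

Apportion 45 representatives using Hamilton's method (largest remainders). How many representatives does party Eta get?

2

Standard divisor: 5298530 ÷ 45 ≈ 117745.111.
Standard quotas: Alpha 2.0023, Gamma 20.4975, Eta 1.6563, Epsilon 2.2890, Zeta 18.5550.
Lower quotas: Alpha 2, Gamma 20, Eta 1, Epsilon 2, Zeta 18 (sum 43, leaving 2 seats).
Remainders in descending order: Eta 0.6563, Zeta 0.5550, Gamma 0.4975, Epsilon 0.2890, Alpha 0.0023.
Largest remainders: Eta, Zeta receive the extra seats.
Eta receives 2.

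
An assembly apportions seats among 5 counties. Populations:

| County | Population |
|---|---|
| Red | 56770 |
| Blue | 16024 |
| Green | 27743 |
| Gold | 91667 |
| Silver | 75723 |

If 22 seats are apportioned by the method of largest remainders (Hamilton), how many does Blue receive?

The standard divisor is 267927/22 ≈ 12178.5.
Standard quotas: Red 4.6615, Blue 1.3158, Green 2.2780, Gold 7.5270, Silver 6.2178.
Lower quotas: Red 4, Blue 1, Green 2, Gold 7, Silver 6 (sum 20, leaving 2 seats).
Remainders in descending order: Red 0.6615, Gold 0.5270, Blue 0.3158, Green 0.2780, Silver 0.2178.
Largest remainders: Red, Gold receive the extra seats.
Blue receives 1.

1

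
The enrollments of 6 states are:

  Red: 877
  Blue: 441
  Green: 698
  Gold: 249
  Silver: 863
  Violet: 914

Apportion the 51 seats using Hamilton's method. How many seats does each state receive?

Red 11, Blue 6, Green 9, Gold 3, Silver 11, Violet 11

The standard divisor is 4042/51 ≈ 79.255.
Standard quotas: Red 11.066, Blue 5.564, Green 8.807, Gold 3.142, Silver 10.889, Violet 11.532.
Lower quotas: Red 11, Blue 5, Green 8, Gold 3, Silver 10, Violet 11 (sum 48, leaving 3 seats).
Remainders in descending order: Silver 0.889, Green 0.807, Blue 0.564, Violet 0.532, Gold 0.142, Red 0.066.
Largest remainders: Silver, Green, Blue receive the extra seats.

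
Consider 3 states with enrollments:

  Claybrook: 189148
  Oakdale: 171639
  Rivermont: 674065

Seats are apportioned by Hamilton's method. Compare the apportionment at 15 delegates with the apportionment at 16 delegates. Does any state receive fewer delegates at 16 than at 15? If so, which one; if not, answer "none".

At 15 seats: Claybrook 3, Oakdale 2, Rivermont 10.
At 16 seats: Claybrook 3, Oakdale 3, Rivermont 10.
No state's allocation decreased.

none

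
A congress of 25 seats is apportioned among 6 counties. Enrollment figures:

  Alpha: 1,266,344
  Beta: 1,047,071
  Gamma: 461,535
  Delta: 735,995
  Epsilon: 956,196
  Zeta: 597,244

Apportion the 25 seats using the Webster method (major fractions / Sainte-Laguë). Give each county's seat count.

Alpha: 6, Beta: 5, Gamma: 2, Delta: 4, Epsilon: 5, Zeta: 3

Standard divisor 5064385/25 ≈ 202575.4; standard quotas: Alpha 6.251, Beta 5.169, Gamma 2.278, Delta 3.633, Epsilon 4.720, Zeta 2.948.
Rounding to the nearest integer gives Alpha 6, Beta 5, Gamma 2, Delta 4, Epsilon 5, Zeta 3 — total 25, matching the house size, so no adjustment is needed.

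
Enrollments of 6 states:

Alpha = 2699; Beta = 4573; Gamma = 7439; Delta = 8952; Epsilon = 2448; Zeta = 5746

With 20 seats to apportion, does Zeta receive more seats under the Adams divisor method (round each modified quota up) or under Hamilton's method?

Adams: Alpha 2, Beta 3, Gamma 4, Delta 5, Epsilon 2, Zeta 4.
Hamilton: Alpha 2, Beta 3, Gamma 5, Delta 6, Epsilon 1, Zeta 3.
Zeta gets 4 under Adams and 3 under Hamilton.

Adams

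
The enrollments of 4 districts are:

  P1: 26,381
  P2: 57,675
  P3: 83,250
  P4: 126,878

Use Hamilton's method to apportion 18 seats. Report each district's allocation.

P1 2, P2 3, P3 5, P4 8

The standard divisor is 294184/18 ≈ 16343.556.
Standard quotas: P1 1.6142, P2 3.5289, P3 5.0938, P4 7.7632.
Lower quotas: P1 1, P2 3, P3 5, P4 7 (sum 16, leaving 2 seats).
Remainders in descending order: P4 0.7632, P1 0.6142, P2 0.5289, P3 0.0938.
Largest remainders: P4, P1 receive the extra seats.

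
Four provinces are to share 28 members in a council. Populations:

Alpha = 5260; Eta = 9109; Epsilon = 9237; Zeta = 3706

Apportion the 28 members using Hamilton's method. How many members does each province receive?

The standard divisor is 27312/28 ≈ 975.429.
Standard quotas: Alpha 5.3925, Eta 9.3385, Epsilon 9.4697, Zeta 3.7994.
Lower quotas: Alpha 5, Eta 9, Epsilon 9, Zeta 3 (sum 26, leaving 2 seats).
Remainders in descending order: Zeta 0.7994, Epsilon 0.4697, Alpha 0.3925, Eta 0.3385.
Largest remainders: Zeta, Epsilon receive the extra seats.

Alpha 5; Eta 9; Epsilon 10; Zeta 4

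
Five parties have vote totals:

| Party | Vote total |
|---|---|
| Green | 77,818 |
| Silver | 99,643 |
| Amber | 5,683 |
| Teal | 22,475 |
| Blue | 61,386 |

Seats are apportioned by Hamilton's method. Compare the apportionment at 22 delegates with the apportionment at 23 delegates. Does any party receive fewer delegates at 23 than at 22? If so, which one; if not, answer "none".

Amber

At 22 seats: Green 6, Silver 8, Amber 1, Teal 2, Blue 5.
At 23 seats: Green 7, Silver 9, Amber 0, Teal 2, Blue 5.
Amber drops from 1 to 0.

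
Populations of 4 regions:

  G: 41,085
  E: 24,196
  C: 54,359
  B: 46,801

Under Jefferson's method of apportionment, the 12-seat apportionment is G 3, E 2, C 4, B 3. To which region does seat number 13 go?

Priority for the next seat is population ÷ (current seats + 1).
Priorities: G 10271.250, E 8065.333, C 10871.800, B 11700.250.
Highest priority: B.

B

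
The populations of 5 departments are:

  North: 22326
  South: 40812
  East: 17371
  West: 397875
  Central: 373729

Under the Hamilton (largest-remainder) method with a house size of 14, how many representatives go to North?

Total 852113; standard divisor 852113/14 ≈ 60865.214.
Standard quotas: North 0.3668, South 0.6705, East 0.2854, West 6.5370, Central 6.1403.
Lower quotas: North 0, South 0, East 0, West 6, Central 6 (sum 12, leaving 2 seats).
Remainders in descending order: South 0.6705, West 0.5370, North 0.3668, East 0.2854, Central 0.1403.
The surplus seats go to South, West.
North receives 0.

0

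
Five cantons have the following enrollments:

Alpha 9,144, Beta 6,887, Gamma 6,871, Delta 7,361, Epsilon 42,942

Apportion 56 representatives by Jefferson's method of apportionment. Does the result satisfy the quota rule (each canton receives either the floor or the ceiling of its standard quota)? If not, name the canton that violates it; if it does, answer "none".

Standard quotas: Alpha 6.995, Beta 5.268, Gamma 5.256, Delta 5.631, Epsilon 32.850.
Jefferson allocation: Alpha 7, Beta 5, Gamma 5, Delta 5, Epsilon 34.
Epsilon has quota 32.850 (lower 32, upper 33) but receives 34 — outside the quota interval.

Epsilon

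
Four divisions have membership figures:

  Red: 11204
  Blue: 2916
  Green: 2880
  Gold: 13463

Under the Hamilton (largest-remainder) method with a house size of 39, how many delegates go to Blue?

Total 30463; standard divisor 30463/39 ≈ 781.103.
Standard quotas: Red 14.3438, Blue 3.7332, Green 3.6871, Gold 17.2359.
Lower quotas: Red 14, Blue 3, Green 3, Gold 17 (sum 37, leaving 2 seats).
Remainders in descending order: Blue 0.7332, Green 0.6871, Red 0.3438, Gold 0.2359.
Largest remainders: Blue, Green receive the extra seats.
Blue receives 4.

4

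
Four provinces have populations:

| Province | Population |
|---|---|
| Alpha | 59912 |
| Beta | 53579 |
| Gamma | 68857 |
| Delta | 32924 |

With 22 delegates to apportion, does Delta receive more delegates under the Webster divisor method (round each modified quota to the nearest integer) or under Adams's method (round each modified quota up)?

Adams

Webster: Alpha 6, Beta 6, Gamma 7, Delta 3.
Adams: Alpha 6, Beta 5, Gamma 7, Delta 4.
Delta gets 3 under Webster and 4 under Adams.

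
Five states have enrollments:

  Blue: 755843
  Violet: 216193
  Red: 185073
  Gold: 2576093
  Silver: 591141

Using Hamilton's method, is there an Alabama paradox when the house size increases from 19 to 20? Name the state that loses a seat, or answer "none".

At 19 seats: Blue 3, Violet 1, Red 1, Gold 11, Silver 3.
At 20 seats: Blue 3, Violet 1, Red 1, Gold 12, Silver 3.
No state's allocation decreased.

none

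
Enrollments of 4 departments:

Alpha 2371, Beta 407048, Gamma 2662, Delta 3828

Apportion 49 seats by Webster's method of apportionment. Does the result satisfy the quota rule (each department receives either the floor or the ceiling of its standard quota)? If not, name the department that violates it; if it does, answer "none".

Beta

Standard quotas: Alpha 0.279, Beta 47.956, Gamma 0.314, Delta 0.451.
Webster allocation: Alpha 0, Beta 49, Gamma 0, Delta 0.
Beta has quota 47.956 (lower 47, upper 48) but receives 49 — outside the quota interval.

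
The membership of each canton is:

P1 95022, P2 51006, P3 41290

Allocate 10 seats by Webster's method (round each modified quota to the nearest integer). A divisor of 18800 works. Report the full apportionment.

P1: 5; P2: 3; P3: 2

With modified divisor 18800: modified quotas P1 5.054, P2 2.713, P3 2.196.
Rounding to the nearest integer: P1 5, P2 3, P3 2 (total 10).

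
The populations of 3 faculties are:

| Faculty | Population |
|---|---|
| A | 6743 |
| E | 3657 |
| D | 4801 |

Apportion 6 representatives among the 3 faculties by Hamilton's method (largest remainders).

A=3; E=1; D=2

Standard divisor: 15201 ÷ 6 ≈ 2533.5.
Standard quotas: A 2.6615, E 1.4435, D 1.8950.
Lower quotas: A 2, E 1, D 1 (sum 4, leaving 2 seats).
Remainders in descending order: D 0.8950, A 0.6615, E 0.4435.
The surplus seats go to D, A.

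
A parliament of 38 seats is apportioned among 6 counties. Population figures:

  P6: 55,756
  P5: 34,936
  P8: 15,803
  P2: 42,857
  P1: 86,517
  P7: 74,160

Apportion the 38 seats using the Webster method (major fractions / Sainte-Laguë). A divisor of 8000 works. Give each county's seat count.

P6 7, P5 4, P8 2, P2 5, P1 11, P7 9

With modified divisor 8000: modified quotas P6 6.970, P5 4.367, P8 1.975, P2 5.357, P1 10.815, P7 9.270.
Rounding to the nearest integer: P6 7, P5 4, P8 2, P2 5, P1 11, P7 9 (total 38).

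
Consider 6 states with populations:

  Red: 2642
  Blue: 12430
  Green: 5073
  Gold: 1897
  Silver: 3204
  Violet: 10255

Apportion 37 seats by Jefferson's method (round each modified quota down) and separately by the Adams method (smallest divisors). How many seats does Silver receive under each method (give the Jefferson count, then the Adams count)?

Jefferson: Red 2, Blue 14, Green 5, Gold 2, Silver 3, Violet 11.
Adams: Red 3, Blue 13, Green 5, Gold 2, Silver 4, Violet 10.
Silver gets 3 under Jefferson and 4 under Adams.

3 and 4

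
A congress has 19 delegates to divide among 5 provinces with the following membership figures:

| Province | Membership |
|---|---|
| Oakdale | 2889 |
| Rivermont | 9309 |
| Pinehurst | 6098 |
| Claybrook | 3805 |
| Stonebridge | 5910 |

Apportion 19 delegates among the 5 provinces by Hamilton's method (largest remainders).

Total 28011; standard divisor 28011/19 ≈ 1474.263.
Standard quotas: Oakdale 1.9596, Rivermont 6.3143, Pinehurst 4.1363, Claybrook 2.5810, Stonebridge 4.0088.
Lower quotas: Oakdale 1, Rivermont 6, Pinehurst 4, Claybrook 2, Stonebridge 4 (sum 17, leaving 2 seats).
Remainders in descending order: Oakdale 0.9596, Claybrook 0.5810, Rivermont 0.3143, Pinehurst 0.1363, Stonebridge 0.0088.
Largest remainders: Oakdale, Claybrook receive the extra seats.

Oakdale 2, Rivermont 6, Pinehurst 4, Claybrook 3, Stonebridge 4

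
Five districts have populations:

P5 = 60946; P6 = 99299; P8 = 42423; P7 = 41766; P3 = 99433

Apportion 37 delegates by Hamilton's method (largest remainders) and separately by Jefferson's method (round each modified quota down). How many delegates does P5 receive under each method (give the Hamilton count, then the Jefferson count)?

Hamilton: P5 6, P6 11, P8 5, P7 4, P3 11.
Jefferson: P5 7, P6 11, P8 4, P7 4, P3 11.
P5 gets 6 under Hamilton and 7 under Jefferson.

6 and 7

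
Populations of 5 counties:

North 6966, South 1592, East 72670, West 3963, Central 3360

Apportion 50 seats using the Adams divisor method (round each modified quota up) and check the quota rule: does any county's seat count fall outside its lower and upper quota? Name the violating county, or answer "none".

Standard quotas: North 3.933, South 0.899, East 41.033, West 2.238, Central 1.897.
Adams allocation: North 4, South 1, East 40, West 3, Central 2.
East has quota 41.033 (lower 41, upper 42) but receives 40 — outside the quota interval.

East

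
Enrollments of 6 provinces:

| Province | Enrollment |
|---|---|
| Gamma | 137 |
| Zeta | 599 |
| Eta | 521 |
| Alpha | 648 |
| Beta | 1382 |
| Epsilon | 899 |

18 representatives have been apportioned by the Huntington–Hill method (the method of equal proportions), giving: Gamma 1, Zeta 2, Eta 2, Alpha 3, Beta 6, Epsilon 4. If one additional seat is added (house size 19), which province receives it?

Zeta

Priority for the next seat is population ÷ (√(s·(s+1))).
Priorities: Gamma 96.874, Zeta 244.541, Eta 212.697, Alpha 187.061, Beta 213.247, Epsilon 201.023.
Highest priority: Zeta.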